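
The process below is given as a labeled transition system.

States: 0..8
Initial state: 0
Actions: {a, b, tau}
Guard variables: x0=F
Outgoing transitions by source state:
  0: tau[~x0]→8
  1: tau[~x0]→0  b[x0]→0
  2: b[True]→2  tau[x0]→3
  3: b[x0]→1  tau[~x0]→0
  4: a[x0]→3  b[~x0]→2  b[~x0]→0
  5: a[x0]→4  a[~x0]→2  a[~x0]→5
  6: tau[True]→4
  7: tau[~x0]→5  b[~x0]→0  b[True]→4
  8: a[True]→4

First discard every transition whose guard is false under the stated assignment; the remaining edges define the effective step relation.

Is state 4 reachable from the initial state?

13 transition(s) survive guard evaluation.
L0 = {0}
L1 = {8}  cumulative {0,8}
L2 = {4}  cumulative {0,4,8}
L3 = {2}  cumulative {0,2,4,8}
R = {0,2,4,8}
trace reaching 4: tau·a

Answer: REACHABLE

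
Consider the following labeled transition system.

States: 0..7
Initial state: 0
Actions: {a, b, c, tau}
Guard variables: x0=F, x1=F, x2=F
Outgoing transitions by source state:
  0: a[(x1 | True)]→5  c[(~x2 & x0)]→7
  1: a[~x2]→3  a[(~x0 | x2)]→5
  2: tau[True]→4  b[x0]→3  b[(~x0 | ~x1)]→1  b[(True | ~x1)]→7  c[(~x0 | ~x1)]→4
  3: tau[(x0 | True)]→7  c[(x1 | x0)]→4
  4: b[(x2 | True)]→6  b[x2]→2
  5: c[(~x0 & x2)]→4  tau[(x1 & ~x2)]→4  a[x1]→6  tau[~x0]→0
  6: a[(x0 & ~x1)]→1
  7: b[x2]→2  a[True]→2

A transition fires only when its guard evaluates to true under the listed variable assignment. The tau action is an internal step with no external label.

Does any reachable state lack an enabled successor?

Answer: DEADLOCK-FREE

Working:
R = {0,5}
  0: a→5  [1 out]
  5: tau→0  [1 out]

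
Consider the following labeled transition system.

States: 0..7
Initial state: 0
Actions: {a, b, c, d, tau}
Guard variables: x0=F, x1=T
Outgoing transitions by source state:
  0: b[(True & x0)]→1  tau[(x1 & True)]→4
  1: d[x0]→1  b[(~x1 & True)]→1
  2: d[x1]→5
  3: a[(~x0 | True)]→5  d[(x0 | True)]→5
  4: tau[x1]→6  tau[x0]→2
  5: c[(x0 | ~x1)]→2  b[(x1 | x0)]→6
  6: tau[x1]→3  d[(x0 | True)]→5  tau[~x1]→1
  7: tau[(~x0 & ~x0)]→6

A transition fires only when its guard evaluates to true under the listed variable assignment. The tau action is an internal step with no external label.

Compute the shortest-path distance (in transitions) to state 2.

Answer: UNREACHABLE

Trace:
Breadth-first toward 2:
  L0 = {0}
  L1 = {4}
  L2 = {6}
  L3 = {3,5}
2 never appears.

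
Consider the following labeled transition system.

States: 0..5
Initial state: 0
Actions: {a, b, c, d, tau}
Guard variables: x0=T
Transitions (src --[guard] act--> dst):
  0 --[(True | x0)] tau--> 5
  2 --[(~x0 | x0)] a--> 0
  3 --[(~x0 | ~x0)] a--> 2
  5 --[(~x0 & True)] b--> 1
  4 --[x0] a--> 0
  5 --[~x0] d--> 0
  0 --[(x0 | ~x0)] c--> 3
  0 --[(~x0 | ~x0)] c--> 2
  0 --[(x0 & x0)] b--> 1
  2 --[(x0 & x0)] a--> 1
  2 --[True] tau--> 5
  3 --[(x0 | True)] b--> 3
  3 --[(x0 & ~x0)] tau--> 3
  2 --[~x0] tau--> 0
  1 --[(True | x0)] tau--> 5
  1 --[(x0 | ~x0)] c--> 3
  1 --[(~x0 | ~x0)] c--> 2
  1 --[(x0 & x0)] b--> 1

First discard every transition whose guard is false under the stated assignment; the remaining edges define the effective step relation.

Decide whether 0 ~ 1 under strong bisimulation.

Answer: BISIMILAR

Trace:
Refine partition for ~:
  P[0] = {{0,1,2,3,4,5}}
  P[1] = {{0,1},{2},{3},{4},{5}}
stable after 2 split(s): 5 block(s)
0∈{0,1}, 1∈{0,1}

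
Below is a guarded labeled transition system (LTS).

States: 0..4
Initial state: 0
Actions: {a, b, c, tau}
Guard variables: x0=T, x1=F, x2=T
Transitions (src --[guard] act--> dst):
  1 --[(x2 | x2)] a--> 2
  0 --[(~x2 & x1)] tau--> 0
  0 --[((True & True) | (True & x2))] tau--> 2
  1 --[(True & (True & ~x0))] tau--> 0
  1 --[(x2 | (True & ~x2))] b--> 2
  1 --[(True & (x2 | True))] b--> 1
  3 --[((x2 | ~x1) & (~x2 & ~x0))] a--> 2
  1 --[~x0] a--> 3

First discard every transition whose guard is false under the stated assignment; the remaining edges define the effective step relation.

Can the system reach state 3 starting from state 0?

Answer: UNREACHABLE

Working:
After dropping false guards: 4 live edges.
depth 0: {0}
depth 1: {2}  now seen {0,2}
Reach set: {0,2}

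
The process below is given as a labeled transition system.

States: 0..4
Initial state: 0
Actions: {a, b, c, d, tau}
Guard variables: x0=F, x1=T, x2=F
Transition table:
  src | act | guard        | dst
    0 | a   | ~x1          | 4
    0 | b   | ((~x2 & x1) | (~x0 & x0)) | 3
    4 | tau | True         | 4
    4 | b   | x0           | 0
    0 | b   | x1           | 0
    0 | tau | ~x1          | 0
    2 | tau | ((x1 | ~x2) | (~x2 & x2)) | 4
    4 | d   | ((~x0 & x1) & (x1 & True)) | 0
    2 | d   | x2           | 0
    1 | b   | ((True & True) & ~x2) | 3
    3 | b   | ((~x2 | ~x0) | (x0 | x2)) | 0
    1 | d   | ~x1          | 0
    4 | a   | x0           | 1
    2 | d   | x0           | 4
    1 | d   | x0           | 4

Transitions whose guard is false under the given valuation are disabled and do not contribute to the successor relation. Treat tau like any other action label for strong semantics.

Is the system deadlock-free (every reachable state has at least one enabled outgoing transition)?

Reachable = {0,3}
  0: b→0  b→3  [deg 2]
  3: b→0  [deg 1]

Answer: DEADLOCK-FREE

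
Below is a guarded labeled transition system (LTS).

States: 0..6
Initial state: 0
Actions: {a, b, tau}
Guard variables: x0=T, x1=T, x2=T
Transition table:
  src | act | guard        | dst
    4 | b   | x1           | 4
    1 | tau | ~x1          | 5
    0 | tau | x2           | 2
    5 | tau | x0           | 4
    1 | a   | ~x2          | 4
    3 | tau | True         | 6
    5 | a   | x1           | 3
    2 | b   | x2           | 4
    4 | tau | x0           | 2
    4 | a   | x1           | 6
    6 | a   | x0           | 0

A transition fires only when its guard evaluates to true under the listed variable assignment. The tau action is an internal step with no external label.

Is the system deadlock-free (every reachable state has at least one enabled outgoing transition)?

R = {0,2,4,6}
  0: tau→2  [1 exit(s)]
  2: b→4  [1 exit(s)]
  4: a→6  b→4  tau→2  [3 exit(s)]
  6: a→0  [1 exit(s)]

Answer: DEADLOCK-FREE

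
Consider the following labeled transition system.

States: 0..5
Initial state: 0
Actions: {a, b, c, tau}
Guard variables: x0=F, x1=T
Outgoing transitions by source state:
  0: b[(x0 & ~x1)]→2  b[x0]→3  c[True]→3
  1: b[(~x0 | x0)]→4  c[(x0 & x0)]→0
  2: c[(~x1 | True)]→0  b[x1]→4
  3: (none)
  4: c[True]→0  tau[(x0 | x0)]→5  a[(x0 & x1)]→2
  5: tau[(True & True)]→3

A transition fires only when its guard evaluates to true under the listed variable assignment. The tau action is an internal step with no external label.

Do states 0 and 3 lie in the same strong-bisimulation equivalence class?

Answer: NOT BISIMILAR

Working:
Bisimulation quotient by refinement:
  P[0] = {{0,1,2,3,4,5}}
  P[1] = {{0,4},{1},{2},{3},{5}}
  P[2] = {{0},{1},{2},{3},{4},{5}}
6 equivalence class(es) (converged in 3)
0∈{0}, 3∈{3}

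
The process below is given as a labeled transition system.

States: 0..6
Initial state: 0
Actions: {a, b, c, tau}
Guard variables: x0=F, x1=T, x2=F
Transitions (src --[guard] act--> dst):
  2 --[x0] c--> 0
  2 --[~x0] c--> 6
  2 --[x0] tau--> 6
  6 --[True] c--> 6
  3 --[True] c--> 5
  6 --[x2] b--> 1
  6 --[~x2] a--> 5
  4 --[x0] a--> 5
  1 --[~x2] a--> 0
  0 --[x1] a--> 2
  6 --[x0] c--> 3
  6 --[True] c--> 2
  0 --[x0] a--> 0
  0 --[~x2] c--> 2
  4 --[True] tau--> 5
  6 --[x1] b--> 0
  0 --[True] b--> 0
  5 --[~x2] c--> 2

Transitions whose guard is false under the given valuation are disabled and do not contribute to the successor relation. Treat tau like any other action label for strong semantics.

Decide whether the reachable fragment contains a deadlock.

Answer: DEADLOCK-FREE

Working:
Reachable = {0,2,5,6}
  0: a→2  b→0  c→2  [3 out]
  2: c→6  [1 out]
  5: c→2  [1 out]
  6: a→5  b→0  c→2  c→6  [4 out]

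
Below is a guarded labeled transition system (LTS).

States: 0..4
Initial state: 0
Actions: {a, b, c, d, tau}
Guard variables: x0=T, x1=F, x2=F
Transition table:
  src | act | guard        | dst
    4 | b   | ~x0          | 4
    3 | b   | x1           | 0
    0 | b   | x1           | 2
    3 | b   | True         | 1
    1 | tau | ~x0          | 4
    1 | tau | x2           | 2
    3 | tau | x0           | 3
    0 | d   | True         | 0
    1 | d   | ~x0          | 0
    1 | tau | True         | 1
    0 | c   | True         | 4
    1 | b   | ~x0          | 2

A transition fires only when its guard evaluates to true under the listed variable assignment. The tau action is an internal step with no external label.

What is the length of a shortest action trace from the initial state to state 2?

Answer: UNREACHABLE

Analysis:
BFS to 2:
  Layer 0: {0}
  Layer 1: {4}
2 never appears.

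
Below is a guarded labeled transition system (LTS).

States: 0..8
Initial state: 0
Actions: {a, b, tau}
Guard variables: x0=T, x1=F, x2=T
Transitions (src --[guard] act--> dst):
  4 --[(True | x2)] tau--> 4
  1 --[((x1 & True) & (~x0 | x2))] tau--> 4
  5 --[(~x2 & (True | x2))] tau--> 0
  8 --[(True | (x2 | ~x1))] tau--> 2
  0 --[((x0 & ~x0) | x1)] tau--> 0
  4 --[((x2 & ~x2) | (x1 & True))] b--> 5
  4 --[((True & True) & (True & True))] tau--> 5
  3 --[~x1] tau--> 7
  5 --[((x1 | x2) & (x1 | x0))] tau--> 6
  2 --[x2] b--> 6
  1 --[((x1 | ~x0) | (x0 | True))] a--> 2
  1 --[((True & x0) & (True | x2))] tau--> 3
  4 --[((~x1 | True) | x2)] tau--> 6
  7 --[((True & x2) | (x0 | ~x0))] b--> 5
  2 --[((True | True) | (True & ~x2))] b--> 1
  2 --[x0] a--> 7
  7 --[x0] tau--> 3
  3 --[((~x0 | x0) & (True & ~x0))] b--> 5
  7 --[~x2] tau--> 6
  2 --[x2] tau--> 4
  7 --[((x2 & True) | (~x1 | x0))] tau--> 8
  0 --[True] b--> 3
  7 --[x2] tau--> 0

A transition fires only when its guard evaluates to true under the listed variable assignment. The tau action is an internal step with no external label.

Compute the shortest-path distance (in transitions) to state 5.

BFS to 5:
  Layer 0: {0}
  Layer 1: {3}
  Layer 2: {7}
  Layer 3: {5,8}
5 enters at depth 3; path b·tau·b

Answer: 3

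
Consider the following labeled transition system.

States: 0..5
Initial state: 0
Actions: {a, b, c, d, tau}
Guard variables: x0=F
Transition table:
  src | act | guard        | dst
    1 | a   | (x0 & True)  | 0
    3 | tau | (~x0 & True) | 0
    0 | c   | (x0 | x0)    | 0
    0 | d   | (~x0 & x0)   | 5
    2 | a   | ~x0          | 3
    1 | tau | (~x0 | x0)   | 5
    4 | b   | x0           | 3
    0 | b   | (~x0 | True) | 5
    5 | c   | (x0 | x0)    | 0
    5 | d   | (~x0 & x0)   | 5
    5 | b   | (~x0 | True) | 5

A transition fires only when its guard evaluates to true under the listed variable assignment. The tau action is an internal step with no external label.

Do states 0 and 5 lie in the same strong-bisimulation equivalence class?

Answer: BISIMILAR

Analysis:
Bisimulation quotient by refinement:
  π0 = {{0,1,2,3,4,5}}
  π1 = {{0,5},{1,3},{2},{4}}
stable after 2 split(s): 4 block(s)
0∈{0,5}, 5∈{0,5}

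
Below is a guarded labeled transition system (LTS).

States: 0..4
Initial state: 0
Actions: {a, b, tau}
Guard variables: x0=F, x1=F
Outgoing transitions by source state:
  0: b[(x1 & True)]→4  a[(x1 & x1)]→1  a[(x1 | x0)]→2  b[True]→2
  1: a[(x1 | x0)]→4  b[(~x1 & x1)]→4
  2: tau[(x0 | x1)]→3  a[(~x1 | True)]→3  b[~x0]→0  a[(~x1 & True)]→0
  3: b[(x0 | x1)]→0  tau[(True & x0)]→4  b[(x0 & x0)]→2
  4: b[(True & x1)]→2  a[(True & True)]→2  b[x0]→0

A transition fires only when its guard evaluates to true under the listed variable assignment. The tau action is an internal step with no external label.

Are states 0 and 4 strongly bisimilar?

Answer: NOT BISIMILAR

Trace:
Bisimulation quotient by refinement:
  P[0] = {{0,1,2,3,4}}
  P[1] = {{0},{1,3},{2},{4}}
Fixed point at round 2; 4 class(es).
[0]={0}  [4]={4}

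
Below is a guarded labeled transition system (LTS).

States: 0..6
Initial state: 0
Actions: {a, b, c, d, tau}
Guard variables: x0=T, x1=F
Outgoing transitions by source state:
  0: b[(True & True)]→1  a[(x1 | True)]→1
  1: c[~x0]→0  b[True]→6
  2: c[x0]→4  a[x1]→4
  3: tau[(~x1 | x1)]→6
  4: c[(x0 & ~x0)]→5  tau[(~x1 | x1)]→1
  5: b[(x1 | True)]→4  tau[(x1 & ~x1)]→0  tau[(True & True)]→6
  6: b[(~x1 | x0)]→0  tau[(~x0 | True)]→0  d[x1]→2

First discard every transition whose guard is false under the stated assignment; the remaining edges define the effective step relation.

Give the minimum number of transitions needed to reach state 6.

Breadth-first toward 6:
  depth 0: {0}
  depth 1: {1}
  depth 2: {6}
first hit 6 at d=2 via a·b

Answer: 2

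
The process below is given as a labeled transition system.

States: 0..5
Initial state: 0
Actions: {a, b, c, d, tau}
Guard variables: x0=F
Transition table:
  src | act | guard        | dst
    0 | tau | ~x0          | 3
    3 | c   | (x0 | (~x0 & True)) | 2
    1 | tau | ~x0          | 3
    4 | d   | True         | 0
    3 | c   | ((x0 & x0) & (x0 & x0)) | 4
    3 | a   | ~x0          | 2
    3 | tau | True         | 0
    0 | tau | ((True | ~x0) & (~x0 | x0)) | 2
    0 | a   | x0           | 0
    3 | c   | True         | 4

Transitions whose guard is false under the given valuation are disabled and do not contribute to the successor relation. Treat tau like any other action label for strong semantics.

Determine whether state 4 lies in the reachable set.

Guard filter leaves 8 enabled edge(s).
Layer 0: {0}
Layer 1: {2,3}  total {0,2,3}
Layer 2: {4}  total {0,2,3,4}
Reachable = {0,2,3,4}
witness 4: tau·c

Answer: REACHABLE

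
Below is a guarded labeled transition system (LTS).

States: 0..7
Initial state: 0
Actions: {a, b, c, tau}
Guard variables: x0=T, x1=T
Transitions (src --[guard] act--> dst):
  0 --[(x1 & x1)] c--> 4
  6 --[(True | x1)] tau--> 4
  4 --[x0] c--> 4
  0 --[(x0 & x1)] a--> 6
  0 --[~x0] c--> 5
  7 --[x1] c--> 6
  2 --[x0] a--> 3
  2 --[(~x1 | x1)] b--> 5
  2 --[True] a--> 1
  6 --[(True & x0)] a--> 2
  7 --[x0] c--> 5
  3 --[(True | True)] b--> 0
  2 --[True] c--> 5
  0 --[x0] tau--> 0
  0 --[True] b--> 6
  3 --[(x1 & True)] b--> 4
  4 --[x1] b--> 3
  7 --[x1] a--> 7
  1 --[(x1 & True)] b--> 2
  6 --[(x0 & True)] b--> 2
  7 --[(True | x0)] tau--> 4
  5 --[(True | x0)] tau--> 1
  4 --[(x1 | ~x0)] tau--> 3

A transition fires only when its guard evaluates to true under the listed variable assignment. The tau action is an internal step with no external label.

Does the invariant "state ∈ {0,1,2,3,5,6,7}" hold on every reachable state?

Allowed set {0,1,2,3,5,6,7}
Reachable = {0,1,2,3,4,5,6}
  0: safe
  1: safe
  2: safe
  3: safe
  4: ✗ unsafe
  5: safe
  6: safe
witness against invariant: c → 4

Answer: INVARIANT VIOLATED at state 4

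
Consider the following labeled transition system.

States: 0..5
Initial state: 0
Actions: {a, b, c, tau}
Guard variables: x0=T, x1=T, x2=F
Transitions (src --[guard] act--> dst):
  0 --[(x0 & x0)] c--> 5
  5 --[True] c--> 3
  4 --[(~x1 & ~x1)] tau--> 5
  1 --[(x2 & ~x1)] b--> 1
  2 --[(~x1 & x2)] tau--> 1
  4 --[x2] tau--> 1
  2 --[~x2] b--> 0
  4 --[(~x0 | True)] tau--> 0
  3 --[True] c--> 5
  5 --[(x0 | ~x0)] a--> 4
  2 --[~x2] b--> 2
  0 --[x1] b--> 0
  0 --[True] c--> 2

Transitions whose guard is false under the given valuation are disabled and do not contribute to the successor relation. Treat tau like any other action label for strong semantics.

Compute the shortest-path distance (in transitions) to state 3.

Breadth-first toward 3:
  depth 0: {0}
  depth 1: {2,5}
  depth 2: {3,4}
depth(3)=2, e.g. c·c

Answer: 2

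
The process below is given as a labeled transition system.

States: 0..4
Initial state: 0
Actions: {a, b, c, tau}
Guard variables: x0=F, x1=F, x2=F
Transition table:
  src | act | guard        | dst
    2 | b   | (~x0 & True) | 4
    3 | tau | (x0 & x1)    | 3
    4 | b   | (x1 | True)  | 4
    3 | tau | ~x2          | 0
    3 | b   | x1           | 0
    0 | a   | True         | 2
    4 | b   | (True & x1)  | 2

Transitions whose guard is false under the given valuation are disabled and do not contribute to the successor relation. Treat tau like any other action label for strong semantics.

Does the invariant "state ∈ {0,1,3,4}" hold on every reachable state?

Inv-set: {0,1,3,4}
R = {0,2,4}
  0: safe
  2: VIOLATES
  4: safe
counterexample path to 2: a

Answer: INVARIANT VIOLATED at state 2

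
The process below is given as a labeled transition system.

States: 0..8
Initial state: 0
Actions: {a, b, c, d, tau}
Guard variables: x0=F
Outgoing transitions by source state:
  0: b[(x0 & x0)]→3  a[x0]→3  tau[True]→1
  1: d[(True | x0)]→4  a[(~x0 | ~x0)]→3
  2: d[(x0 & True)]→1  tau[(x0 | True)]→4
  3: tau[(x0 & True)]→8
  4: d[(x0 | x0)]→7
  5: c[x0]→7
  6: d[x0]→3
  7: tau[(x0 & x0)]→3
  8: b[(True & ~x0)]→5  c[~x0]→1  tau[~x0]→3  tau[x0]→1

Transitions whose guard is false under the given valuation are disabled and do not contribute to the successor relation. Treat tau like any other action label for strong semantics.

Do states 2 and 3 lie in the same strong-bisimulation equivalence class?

Answer: NOT BISIMILAR

Working:
Bisimulation quotient by refinement:
  π0 = {{0,1,2,3,4,5,6,7,8}}
  π1 = {{0,2},{1},{3,4,5,6,7},{8}}
  π2 = {{0},{1},{2},{3,4,5,6,7},{8}}
Fixed point at round 3; 5 class(es).
2∈{2}, 3∈{3,4,5,6,7}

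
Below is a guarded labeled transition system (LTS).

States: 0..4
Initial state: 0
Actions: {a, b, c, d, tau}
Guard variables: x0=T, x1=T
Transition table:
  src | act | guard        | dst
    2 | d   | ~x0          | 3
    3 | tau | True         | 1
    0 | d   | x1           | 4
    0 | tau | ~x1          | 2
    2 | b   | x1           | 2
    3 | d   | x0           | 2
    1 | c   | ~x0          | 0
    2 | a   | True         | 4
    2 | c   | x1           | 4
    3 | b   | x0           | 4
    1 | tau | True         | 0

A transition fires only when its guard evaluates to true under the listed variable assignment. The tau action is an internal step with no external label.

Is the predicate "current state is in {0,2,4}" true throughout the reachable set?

Inv-set: {0,2,4}
Reach set: {0,4}
  0: ✓
  4: ✓

Answer: INVARIANT HOLDS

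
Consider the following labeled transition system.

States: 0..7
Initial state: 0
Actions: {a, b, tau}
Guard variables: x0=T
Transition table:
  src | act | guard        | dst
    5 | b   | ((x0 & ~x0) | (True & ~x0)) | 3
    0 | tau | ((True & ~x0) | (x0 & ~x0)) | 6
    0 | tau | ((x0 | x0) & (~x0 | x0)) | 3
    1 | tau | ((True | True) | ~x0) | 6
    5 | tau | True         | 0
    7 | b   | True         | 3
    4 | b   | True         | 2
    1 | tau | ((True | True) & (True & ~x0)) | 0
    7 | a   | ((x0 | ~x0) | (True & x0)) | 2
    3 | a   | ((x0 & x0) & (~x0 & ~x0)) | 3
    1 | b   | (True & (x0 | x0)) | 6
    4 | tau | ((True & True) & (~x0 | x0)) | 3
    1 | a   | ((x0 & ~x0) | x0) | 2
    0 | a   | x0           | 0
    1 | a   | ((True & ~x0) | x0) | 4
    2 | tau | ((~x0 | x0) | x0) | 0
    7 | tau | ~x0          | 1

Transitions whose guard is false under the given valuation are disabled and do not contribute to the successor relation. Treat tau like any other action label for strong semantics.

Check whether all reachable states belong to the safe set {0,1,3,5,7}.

Answer: INVARIANT HOLDS

Analysis:
Safe = {0,1,3,5,7}
R = {0,3}
  0: safe
  3: safe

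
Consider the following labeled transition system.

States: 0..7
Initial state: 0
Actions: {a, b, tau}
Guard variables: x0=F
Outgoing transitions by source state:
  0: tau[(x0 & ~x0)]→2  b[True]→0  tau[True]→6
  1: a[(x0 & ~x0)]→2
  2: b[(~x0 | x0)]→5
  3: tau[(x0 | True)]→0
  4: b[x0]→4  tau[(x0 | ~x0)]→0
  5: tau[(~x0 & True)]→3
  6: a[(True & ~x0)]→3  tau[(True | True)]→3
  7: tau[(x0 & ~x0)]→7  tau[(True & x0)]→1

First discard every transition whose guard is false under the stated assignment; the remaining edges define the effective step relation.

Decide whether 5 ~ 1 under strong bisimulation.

Answer: NOT BISIMILAR

Analysis:
Compute ~ classes (split until stable):
  π0 = {{0,1,2,3,4,5,6,7}}
  π1 = {{0},{1,7},{2},{3,4,5},{6}}
  π2 = {{0},{1,7},{2},{3,4},{5},{6}}
6 equivalence class(es) (converged in 3)
[5]={5}  [1]={1,7}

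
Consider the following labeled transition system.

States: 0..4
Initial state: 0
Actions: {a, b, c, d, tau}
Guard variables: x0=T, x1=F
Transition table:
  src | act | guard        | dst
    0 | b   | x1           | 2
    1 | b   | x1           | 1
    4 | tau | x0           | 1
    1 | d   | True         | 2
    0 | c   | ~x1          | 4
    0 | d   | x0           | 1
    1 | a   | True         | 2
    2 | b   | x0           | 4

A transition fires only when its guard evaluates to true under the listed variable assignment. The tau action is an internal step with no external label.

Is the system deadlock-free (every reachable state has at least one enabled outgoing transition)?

Answer: DEADLOCK-FREE

Working:
Reachable = {0,1,2,4}
  0: c→4  d→1  [deg 2]
  1: a→2  d→2  [deg 2]
  2: b→4  [deg 1]
  4: tau→1  [deg 1]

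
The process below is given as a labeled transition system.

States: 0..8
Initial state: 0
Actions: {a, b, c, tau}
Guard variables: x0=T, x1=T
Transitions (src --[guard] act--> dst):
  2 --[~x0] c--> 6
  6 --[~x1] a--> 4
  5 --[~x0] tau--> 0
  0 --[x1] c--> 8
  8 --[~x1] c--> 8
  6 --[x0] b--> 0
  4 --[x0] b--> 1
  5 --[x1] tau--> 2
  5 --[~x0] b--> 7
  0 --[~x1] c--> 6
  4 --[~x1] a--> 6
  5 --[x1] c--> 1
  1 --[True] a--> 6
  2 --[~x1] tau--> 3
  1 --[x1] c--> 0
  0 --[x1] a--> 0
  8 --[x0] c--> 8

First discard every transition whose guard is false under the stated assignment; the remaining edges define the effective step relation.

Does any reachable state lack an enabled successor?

Reach set: {0,8}
  0: a→0  c→8  [2 exit(s)]
  8: c→8  [1 exit(s)]

Answer: DEADLOCK-FREE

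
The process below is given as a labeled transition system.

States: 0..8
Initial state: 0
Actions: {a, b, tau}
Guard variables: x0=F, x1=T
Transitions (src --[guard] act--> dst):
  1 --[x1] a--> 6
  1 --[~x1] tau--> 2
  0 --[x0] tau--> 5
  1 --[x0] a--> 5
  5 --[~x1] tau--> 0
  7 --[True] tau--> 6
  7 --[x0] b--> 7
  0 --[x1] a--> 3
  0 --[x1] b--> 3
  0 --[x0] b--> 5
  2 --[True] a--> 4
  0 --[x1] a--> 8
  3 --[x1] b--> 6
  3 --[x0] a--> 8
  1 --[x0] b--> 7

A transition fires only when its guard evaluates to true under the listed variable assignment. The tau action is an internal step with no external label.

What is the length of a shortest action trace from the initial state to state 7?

Answer: UNREACHABLE

Trace:
BFS to 7:
  depth 0: {0}
  depth 1: {3,8}
  depth 2: {6}
7 never appears.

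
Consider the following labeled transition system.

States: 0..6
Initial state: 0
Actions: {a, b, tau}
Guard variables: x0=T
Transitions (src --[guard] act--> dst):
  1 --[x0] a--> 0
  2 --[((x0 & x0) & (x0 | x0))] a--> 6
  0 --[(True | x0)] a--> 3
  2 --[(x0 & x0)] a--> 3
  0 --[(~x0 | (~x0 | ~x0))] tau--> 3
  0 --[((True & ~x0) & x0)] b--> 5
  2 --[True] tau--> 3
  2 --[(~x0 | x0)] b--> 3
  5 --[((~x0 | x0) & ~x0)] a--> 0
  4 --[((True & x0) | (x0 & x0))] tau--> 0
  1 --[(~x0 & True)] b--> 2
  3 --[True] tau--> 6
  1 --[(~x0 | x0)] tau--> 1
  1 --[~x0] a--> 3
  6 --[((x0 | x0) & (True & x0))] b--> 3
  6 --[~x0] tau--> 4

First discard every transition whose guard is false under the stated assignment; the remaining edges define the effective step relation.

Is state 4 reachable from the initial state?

Answer: UNREACHABLE

Analysis:
Guard filter leaves 10 enabled edge(s).
depth 0: {0}
depth 1: {3}  cumulative {0,3}
depth 2: {6}  cumulative {0,3,6}
Reachable = {0,3,6}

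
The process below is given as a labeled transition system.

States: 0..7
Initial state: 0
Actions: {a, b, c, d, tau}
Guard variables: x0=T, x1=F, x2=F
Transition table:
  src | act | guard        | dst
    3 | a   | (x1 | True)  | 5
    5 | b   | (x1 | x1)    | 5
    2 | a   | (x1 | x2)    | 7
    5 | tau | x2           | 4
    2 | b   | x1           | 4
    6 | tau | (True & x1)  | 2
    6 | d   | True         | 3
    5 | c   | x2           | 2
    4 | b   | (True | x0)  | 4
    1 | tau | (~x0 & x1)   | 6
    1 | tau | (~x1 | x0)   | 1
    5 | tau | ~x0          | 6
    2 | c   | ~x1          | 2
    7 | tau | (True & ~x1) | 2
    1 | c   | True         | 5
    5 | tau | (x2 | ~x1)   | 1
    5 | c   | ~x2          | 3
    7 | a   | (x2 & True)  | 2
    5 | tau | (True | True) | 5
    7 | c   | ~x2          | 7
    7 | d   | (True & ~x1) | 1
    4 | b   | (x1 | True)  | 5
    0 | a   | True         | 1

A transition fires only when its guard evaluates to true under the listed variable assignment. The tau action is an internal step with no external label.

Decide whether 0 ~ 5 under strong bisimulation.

Compute ~ classes (split until stable):
  π0 = {{0,1,2,3,4,5,6,7}}
  π1 = {{0,3},{1,5},{2},{4},{6},{7}}
  π2 = {{0,3},{1},{2},{4},{5},{6},{7}}
  π3 = {{0},{1},{2},{3},{4},{5},{6},{7}}
stable after 4 split(s): 8 block(s)
[0]={0}  [5]={5}

Answer: NOT BISIMILAR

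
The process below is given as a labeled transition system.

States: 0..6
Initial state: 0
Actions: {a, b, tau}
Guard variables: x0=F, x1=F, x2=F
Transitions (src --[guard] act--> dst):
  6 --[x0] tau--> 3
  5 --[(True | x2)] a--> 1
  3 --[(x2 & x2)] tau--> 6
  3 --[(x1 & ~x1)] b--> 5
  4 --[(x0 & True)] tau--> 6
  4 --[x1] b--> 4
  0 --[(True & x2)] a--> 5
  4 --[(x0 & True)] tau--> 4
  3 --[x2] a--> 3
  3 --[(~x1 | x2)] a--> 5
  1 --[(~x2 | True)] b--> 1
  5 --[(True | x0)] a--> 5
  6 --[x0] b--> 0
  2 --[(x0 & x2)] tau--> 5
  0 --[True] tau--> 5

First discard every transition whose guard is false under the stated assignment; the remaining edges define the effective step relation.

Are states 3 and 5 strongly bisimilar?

Answer: NOT BISIMILAR

Analysis:
Refine partition for ~:
  P[0] = {{0,1,2,3,4,5,6}}
  P[1] = {{0},{1},{2,4,6},{3,5}}
  P[2] = {{0},{1},{2,4,6},{3},{5}}
5 equivalence class(es) (converged in 3)
class of 3: {3}; class of 5: {5}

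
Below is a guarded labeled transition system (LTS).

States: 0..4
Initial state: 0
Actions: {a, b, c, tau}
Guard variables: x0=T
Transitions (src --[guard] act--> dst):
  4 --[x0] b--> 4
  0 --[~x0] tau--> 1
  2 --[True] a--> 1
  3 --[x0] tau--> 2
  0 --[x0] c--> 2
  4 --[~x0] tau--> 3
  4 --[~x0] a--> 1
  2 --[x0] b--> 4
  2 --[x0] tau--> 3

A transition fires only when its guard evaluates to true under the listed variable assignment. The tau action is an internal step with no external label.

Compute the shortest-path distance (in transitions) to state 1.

Answer: 2

Analysis:
BFS to 1:
  Layer 0: {0}
  Layer 1: {2}
  Layer 2: {1,3,4}
depth(1)=2, e.g. c·a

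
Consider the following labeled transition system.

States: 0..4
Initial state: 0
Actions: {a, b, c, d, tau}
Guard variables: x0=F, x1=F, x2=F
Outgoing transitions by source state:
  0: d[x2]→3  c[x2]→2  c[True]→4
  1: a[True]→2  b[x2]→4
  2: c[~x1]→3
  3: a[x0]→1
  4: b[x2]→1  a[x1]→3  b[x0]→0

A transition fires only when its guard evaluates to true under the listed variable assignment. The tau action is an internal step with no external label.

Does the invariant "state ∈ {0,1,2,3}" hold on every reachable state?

Answer: INVARIANT VIOLATED at state 4

Analysis:
Allowed set {0,1,2,3}
Reachable = {0,4}
  0: ok
  4: outside
counterexample path to 4: c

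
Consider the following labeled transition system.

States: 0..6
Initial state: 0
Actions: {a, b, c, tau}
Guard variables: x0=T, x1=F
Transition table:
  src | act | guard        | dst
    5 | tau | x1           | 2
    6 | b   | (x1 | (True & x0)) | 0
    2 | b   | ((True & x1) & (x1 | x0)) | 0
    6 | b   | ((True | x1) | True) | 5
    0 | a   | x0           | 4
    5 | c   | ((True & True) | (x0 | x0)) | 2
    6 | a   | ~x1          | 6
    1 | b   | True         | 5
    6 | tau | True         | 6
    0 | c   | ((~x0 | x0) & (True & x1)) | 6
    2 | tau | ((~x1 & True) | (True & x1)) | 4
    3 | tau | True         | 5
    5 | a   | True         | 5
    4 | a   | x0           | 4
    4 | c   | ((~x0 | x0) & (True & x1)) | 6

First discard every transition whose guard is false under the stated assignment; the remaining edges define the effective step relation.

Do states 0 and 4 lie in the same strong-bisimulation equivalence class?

Answer: BISIMILAR

Analysis:
Refine partition for ~:
  round 0: {{0,1,2,3,4,5,6}}
  round 1: {{0,4},{1},{2,3},{5},{6}}
  round 2: {{0,4},{1},{2},{3},{5},{6}}
6 equivalence class(es) (converged in 3)
class of 0: {0,4}; class of 4: {0,4}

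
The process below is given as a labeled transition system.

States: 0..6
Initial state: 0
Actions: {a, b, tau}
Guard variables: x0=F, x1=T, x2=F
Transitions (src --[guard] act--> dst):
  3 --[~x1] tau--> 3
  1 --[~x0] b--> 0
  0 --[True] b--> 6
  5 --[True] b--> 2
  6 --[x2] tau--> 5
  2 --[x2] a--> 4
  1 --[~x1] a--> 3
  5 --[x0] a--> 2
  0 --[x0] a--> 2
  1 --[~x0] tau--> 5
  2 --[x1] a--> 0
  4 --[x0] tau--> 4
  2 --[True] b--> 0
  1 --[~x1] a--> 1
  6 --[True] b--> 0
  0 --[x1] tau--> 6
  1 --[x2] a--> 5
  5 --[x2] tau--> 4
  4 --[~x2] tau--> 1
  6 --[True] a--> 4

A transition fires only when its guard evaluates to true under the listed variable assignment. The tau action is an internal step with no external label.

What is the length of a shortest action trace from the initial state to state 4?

Answer: 2

Trace:
BFS to 4:
  depth 0: {0}
  depth 1: {6}
  depth 2: {4}
depth(4)=2, e.g. b·a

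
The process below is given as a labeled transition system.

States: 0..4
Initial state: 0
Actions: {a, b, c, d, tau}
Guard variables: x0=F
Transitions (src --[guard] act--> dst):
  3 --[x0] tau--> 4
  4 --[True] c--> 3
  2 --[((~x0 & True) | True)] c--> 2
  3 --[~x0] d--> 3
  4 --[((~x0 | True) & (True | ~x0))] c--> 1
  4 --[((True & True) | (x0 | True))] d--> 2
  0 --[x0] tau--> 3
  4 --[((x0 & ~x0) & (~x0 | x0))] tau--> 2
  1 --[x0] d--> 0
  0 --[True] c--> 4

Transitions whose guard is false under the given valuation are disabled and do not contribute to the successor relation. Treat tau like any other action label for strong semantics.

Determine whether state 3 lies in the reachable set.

Answer: REACHABLE

Trace:
Guard filter leaves 6 enabled edge(s).
Layer 0: {0}
Layer 1: {4}  now seen {0,4}
Layer 2: {1,2,3}  now seen {0,1,2,3,4}
Reachable = {0,1,2,3,4}
Path to 3: c·c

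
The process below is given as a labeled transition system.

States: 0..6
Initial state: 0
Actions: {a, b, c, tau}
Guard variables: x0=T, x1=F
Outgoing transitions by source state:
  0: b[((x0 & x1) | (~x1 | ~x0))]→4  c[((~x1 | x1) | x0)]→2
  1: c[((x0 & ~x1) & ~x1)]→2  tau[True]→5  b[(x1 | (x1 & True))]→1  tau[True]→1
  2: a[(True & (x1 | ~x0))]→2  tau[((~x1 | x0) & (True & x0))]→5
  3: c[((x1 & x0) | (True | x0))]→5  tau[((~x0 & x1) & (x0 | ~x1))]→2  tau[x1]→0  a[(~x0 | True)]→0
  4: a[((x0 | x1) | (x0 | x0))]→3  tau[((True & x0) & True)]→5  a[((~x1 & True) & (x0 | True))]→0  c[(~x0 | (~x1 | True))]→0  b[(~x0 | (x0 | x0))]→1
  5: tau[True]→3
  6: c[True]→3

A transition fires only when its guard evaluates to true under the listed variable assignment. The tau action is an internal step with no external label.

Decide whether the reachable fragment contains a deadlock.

Reachable = {0,1,2,3,4,5}
  0: b→4  c→2  [2 exit(s)]
  1: c→2  tau→1  tau→5  [3 exit(s)]
  2: tau→5  [1 exit(s)]
  3: a→0  c→5  [2 exit(s)]
  4: a→0  a→3  b→1  c→0  tau→5  [5 exit(s)]
  5: tau→3  [1 exit(s)]

Answer: DEADLOCK-FREE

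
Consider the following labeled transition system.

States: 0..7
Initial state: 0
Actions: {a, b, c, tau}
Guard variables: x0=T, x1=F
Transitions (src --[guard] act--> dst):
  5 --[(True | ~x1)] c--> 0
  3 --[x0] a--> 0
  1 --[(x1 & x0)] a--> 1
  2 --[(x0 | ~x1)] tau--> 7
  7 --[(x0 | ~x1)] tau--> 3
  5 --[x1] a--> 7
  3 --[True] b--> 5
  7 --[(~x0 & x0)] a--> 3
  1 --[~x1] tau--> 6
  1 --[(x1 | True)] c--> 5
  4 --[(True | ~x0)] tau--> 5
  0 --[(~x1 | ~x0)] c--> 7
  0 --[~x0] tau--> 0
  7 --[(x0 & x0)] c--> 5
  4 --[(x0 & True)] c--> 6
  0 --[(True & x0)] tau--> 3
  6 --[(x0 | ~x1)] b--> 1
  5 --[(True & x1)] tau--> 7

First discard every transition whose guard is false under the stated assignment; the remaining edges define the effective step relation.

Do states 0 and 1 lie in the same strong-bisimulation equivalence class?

Answer: NOT BISIMILAR

Working:
Bisimulation quotient by refinement:
  P[0] = {{0,1,2,3,4,5,6,7}}
  P[1] = {{0,1,4,7},{2},{3},{5},{6}}
  P[2] = {{0},{1},{2},{3},{4},{5},{6},{7}}
stable after 3 split(s): 8 block(s)
[0]={0}  [1]={1}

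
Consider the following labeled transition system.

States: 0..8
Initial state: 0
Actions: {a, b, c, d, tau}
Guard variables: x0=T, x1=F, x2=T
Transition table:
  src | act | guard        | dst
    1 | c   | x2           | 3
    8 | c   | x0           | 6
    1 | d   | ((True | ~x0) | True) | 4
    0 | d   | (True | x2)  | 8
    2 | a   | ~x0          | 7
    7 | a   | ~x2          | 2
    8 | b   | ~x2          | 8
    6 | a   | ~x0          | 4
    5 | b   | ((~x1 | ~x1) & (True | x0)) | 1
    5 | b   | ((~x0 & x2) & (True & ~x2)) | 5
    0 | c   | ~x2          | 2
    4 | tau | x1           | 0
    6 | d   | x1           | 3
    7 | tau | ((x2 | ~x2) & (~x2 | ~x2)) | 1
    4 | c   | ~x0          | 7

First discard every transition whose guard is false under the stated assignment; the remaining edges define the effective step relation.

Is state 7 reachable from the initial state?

After dropping false guards: 5 live edges.
Layer 0: {0}
Layer 1: {8}  total {0,8}
Layer 2: {6}  total {0,6,8}
Reach set: {0,6,8}

Answer: UNREACHABLE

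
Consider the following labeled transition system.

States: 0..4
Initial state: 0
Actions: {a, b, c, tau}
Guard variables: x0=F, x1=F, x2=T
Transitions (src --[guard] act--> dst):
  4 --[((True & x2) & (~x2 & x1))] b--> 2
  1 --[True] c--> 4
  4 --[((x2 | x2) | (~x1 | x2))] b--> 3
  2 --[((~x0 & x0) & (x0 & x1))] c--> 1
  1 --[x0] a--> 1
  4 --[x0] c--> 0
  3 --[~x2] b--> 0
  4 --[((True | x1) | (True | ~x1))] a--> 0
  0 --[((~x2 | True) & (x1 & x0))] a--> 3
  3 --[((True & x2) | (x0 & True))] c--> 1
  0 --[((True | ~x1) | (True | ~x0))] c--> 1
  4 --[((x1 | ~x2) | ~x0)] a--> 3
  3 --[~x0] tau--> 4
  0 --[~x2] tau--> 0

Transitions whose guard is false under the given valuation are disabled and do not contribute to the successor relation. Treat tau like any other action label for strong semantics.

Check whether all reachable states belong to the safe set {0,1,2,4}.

Inv-set: {0,1,2,4}
Reach set: {0,1,3,4}
  0: ok
  1: ok
  3: ✗ unsafe
  4: ok
counterexample path to 3: c·c·b

Answer: INVARIANT VIOLATED at state 3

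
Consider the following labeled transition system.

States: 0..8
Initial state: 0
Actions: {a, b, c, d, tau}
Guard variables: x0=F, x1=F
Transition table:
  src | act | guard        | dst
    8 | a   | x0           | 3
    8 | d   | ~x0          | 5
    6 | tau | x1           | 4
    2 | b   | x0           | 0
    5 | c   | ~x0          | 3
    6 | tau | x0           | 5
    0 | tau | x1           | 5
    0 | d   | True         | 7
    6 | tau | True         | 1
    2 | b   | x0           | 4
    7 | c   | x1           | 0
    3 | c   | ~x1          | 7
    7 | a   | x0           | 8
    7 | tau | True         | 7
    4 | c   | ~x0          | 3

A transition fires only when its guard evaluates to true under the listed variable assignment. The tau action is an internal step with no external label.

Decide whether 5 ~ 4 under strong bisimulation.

Compute ~ classes (split until stable):
  π0 = {{0,1,2,3,4,5,6,7,8}}
  π1 = {{0,8},{1,2},{3,4,5},{6,7}}
  π2 = {{0},{1,2},{3},{4,5},{6},{7},{8}}
7 equivalence class(es) (converged in 3)
class of 5: {4,5}; class of 4: {4,5}

Answer: BISIMILAR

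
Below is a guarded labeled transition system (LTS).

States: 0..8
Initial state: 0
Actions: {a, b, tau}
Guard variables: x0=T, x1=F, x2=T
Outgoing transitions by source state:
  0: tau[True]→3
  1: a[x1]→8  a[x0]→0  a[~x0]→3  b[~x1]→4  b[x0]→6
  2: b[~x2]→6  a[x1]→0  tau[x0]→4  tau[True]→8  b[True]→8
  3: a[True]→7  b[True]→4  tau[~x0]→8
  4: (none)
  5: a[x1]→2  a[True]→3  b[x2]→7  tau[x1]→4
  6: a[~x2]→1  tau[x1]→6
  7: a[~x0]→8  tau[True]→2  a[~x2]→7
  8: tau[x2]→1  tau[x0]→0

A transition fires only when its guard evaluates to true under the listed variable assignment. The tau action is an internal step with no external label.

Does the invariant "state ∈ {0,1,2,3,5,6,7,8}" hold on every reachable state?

Safe = {0,1,2,3,5,6,7,8}
Reachable = {0,1,2,3,4,6,7,8}
  0: ok
  1: ok
  2: ok
  3: ok
  4: VIOLATES
  6: ok
  7: ok
  8: ok
counterexample path to 4: tau·b

Answer: INVARIANT VIOLATED at state 4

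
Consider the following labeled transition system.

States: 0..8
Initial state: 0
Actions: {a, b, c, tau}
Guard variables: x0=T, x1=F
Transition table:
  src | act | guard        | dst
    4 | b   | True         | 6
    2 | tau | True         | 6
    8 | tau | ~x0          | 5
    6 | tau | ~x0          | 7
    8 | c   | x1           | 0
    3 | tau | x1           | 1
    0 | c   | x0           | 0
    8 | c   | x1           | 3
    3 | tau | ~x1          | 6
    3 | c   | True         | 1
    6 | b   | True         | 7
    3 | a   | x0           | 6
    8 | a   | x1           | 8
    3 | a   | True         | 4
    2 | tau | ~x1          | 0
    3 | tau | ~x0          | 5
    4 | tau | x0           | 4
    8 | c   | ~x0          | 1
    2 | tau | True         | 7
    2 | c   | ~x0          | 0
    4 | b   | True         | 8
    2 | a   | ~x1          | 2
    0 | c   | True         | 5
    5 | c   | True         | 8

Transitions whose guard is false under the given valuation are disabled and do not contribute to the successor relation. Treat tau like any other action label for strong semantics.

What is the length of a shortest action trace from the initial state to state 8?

Breadth-first toward 8:
  L0 = {0}
  L1 = {5}
  L2 = {8}
first hit 8 at d=2 via c·c

Answer: 2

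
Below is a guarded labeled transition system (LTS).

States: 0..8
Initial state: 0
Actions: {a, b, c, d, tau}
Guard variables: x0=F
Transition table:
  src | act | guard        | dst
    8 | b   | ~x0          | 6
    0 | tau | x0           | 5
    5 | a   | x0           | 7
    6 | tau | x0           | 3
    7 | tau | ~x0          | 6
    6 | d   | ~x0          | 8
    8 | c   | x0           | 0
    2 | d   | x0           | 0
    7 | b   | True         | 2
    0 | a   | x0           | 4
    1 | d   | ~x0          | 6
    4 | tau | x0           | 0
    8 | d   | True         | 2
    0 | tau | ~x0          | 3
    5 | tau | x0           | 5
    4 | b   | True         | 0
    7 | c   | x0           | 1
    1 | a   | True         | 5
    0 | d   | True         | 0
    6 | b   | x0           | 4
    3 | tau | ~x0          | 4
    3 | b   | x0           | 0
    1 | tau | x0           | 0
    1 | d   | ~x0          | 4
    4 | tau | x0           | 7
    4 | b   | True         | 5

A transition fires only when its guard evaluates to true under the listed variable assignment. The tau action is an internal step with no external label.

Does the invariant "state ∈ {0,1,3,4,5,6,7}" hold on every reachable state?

Safe = {0,1,3,4,5,6,7}
Reachable = {0,3,4,5}
  0: safe
  3: safe
  4: safe
  5: safe

Answer: INVARIANT HOLDS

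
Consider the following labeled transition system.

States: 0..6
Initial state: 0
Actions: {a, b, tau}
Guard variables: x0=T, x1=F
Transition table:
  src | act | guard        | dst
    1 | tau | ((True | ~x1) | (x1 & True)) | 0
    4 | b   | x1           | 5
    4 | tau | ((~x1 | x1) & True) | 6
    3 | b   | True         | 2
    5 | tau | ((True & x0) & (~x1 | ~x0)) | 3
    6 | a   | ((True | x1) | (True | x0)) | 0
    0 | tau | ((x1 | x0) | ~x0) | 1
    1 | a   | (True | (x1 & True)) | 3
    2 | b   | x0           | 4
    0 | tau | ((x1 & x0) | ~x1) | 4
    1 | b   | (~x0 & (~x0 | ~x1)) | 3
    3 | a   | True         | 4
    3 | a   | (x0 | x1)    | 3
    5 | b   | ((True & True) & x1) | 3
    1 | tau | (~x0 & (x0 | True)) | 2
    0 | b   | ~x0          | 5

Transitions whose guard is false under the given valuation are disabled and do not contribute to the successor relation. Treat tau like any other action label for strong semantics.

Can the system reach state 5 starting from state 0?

Answer: UNREACHABLE

Trace:
After dropping false guards: 11 live edges.
depth 0: {0}
depth 1: {1,4}  total {0,1,4}
depth 2: {3,6}  total {0,1,3,4,6}
depth 3: {2}  total {0,1,2,3,4,6}
Reachable = {0,1,2,3,4,6}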